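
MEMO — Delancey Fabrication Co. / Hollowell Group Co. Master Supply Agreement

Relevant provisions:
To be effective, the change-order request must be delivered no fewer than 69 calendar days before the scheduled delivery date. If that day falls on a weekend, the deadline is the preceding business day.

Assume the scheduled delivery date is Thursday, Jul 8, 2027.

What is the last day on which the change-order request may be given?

Apr 30, 2027

Counting back 69 calendar days from Jul 8, 2027 gives Apr 30, 2027. That is a Friday, so no adjustment is needed.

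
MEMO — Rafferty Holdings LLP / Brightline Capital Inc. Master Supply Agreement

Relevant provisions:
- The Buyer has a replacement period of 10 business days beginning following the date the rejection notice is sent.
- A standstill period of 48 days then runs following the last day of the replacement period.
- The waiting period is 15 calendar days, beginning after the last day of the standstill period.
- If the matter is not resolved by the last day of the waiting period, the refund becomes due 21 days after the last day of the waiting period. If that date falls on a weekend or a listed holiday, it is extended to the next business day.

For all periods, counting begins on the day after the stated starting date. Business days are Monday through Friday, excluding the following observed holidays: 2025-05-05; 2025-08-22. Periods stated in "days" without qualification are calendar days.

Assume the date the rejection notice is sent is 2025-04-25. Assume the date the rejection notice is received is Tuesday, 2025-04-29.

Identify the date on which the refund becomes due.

2025-08-04

The last day of the replacement period: 10 business days after Friday, 2025-04-25, skipping weekends and the listed holiday on May 5 — Apr 28, Apr 29, Apr 30, May 1, May 2, May 6, May 7, May 8, May 9, May 12 — lands on Monday, 2025-05-12.
Adding 48 calendar days to 2025-05-12 gives 2025-06-29, which is the last day of the standstill period.
Adding 15 calendar days to 2025-06-29 gives 2025-07-14, which is the last day of the waiting period.
The date on which the refund becomes due: 2025-07-14 + 21 days = 2025-08-04. 2025-08-04 is a Monday and is not a listed holiday, so no roll-forward applies.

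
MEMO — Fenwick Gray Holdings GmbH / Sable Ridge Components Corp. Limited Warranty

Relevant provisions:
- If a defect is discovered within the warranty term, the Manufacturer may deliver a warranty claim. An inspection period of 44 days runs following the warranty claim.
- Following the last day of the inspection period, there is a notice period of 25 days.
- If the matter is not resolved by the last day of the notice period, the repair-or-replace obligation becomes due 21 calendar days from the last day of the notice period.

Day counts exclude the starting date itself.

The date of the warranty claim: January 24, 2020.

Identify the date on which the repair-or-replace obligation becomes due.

The last day of the inspection period: January 24, 2020 + 44 days = March 8, 2020.
The last day of the notice period: March 8, 2020 + 25 days = April 2, 2020.
The date on which the repair-or-replace obligation becomes due: 21 calendar days after April 2, 2020 is April 23, 2020.

April 23, 2020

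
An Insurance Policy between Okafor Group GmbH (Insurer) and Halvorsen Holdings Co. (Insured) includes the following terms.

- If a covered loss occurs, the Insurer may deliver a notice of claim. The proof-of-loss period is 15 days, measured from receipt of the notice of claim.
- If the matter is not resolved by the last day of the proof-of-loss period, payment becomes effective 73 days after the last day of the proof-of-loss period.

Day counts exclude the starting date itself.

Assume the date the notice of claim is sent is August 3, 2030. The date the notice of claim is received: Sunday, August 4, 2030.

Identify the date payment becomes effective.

October 31, 2030

Adding 15 calendar days to August 4, 2030 gives August 19, 2030, which is the last day of the proof-of-loss period.
Adding 73 calendar days to August 19, 2030 gives October 31, 2030, which is the date payment becomes effective.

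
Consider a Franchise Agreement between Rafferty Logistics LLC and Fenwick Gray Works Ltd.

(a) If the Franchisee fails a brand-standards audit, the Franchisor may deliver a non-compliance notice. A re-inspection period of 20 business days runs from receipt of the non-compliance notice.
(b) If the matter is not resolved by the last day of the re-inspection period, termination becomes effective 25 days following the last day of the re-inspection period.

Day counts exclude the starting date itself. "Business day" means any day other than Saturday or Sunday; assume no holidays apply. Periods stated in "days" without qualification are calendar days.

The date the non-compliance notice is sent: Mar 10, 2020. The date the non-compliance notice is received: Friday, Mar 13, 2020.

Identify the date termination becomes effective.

The last day of the re-inspection period: counting 20 business days from Friday, Mar 13, 2020 (Mar 16, Mar 17, Mar 18, Mar 19, …, Apr 8, Apr 9, Apr 10, skipping weekends) reaches Friday, Apr 10, 2020.
The date termination becomes effective: 25 calendar days after Apr 10, 2020 is May 5, 2020.

May 5, 2020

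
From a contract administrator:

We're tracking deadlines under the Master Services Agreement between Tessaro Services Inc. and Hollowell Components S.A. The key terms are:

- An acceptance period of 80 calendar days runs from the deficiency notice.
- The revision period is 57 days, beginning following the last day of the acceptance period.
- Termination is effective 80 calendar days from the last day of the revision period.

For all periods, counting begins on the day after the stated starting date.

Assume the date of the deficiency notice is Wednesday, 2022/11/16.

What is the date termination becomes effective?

2023/06/21

Adding 80 calendar days to 2022/11/16 gives 2023/02/04, which is the last day of the acceptance period.
Adding 57 calendar days to 2023/02/04 gives 2023/04/02, which is the last day of the revision period.
The date termination becomes effective: 80 calendar days after 2023/04/02 is 2023/06/21.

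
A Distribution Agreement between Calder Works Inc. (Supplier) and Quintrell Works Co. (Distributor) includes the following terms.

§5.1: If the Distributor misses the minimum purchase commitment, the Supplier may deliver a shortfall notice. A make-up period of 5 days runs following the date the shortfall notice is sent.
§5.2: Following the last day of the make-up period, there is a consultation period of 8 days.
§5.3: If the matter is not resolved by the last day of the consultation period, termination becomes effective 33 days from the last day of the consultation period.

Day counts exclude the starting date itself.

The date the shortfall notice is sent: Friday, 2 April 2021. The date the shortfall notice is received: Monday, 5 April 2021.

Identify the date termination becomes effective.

18 May 2021

The last day of the make-up period: 5 calendar days after 2 April 2021 is 7 April 2021.
The last day of the consultation period: 8 calendar days after 7 April 2021 is 15 April 2021.
The date termination becomes effective: 33 calendar days after 15 April 2021 is 18 May 2021.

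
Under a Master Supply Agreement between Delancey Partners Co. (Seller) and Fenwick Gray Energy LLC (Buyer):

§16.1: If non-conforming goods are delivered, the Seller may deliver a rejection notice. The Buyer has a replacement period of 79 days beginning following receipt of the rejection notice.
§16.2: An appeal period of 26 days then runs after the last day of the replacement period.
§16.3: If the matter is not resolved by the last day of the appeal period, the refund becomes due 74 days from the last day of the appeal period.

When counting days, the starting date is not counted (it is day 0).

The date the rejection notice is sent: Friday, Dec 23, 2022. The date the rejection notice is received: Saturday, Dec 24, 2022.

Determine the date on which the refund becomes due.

The last day of the replacement period: Dec 24, 2022 + 79 days = Mar 13, 2023.
The last day of the appeal period: 26 calendar days after Mar 13, 2023 is Apr 8, 2023.
Adding 74 calendar days to Apr 8, 2023 gives Jun 21, 2023, which is the date on which the refund becomes due.

Jun 21, 2023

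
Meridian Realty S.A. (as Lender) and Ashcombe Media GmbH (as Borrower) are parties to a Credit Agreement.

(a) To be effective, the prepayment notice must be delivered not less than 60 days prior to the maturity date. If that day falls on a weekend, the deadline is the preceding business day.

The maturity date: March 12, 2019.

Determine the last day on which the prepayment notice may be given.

Counting back 60 calendar days from March 12, 2019 gives January 11, 2019. That is a Friday, so no adjustment is needed.

January 11, 2019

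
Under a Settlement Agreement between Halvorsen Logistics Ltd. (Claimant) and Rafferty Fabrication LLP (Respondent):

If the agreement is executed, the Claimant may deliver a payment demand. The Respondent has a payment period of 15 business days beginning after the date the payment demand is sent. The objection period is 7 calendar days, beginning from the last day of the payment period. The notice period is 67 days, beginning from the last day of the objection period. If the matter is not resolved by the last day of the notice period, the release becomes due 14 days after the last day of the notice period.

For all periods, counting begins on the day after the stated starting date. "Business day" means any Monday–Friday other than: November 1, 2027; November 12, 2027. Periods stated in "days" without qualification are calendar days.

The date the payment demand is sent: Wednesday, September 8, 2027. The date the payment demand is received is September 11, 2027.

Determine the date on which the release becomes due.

The last day of the payment period: 15 business days after Wednesday, September 8, 2027, skipping weekends — Sep 9, Sep 10, Sep 13, Sep 14, …, Sep 27, Sep 28, Sep 29 — lands on Wednesday, September 29, 2027.
The last day of the objection period: September 29, 2027 + 7 days = October 6, 2027.
The last day of the notice period: October 6, 2027 + 67 days = December 12, 2027.
The date on which the release becomes due: 14 calendar days after December 12, 2027 is December 26, 2027.

December 26, 2027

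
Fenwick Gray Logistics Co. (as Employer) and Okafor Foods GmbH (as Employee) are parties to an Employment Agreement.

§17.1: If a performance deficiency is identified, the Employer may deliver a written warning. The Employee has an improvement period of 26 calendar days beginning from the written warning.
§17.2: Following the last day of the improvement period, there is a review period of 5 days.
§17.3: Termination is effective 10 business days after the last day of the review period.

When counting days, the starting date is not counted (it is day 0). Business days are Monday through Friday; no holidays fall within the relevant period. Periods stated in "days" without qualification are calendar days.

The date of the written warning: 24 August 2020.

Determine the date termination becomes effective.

The last day of the improvement period: 24 August 2020 + 26 days = 19 September 2020.
The last day of the review period: 5 calendar days after 19 September 2020 is 24 September 2020.
From Thursday, 24 September 2020, 10 business days (Sep 25, Sep 28, Sep 29, Sep 30, Oct 1, Oct 2, Oct 5, Oct 6, Oct 7, Oct 8, skipping weekends) brings us to Thursday, 8 October 2020, which is the date termination becomes effective.

8 October 2020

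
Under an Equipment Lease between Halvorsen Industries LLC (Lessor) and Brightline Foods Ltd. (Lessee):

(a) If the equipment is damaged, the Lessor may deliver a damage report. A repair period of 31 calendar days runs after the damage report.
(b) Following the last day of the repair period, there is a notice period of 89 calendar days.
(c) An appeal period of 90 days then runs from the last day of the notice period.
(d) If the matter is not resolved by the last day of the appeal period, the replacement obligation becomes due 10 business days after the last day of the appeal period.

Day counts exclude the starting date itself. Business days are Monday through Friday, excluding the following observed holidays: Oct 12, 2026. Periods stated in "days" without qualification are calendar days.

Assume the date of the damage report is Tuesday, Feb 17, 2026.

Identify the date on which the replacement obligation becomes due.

The last day of the repair period: 31 calendar days after Feb 17, 2026 is Mar 20, 2026.
The last day of the notice period: 89 calendar days after Mar 20, 2026 is Jun 17, 2026.
The last day of the appeal period: Jun 17, 2026 + 90 days = Sep 15, 2026.
The date on which the replacement obligation becomes due: counting 10 business days from Tuesday, Sep 15, 2026 (Sep 16, Sep 17, Sep 18, Sep 21, Sep 22, Sep 23, Sep 24, Sep 25, Sep 28, Sep 29, skipping weekends) reaches Tuesday, Sep 29, 2026.

Sep 29, 2026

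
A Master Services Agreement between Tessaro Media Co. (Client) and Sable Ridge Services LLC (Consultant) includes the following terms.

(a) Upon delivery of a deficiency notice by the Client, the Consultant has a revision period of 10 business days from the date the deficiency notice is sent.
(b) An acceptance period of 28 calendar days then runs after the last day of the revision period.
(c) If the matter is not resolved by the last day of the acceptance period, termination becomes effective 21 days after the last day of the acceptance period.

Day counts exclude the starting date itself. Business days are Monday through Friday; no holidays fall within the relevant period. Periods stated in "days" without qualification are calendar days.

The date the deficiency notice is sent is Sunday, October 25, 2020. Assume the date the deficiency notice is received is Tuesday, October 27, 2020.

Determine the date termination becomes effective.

The last day of the revision period: 10 business days after Sunday, October 25, 2020, skipping weekends — Oct 26, Oct 27, Oct 28, Oct 29, Oct 30, Nov 2, Nov 3, Nov 4, Nov 5, Nov 6 — lands on Friday, November 6, 2020.
The last day of the acceptance period: 28 calendar days after November 6, 2020 is December 4, 2020.
The date termination becomes effective: 21 calendar days after December 4, 2020 is December 25, 2020.

December 25, 2020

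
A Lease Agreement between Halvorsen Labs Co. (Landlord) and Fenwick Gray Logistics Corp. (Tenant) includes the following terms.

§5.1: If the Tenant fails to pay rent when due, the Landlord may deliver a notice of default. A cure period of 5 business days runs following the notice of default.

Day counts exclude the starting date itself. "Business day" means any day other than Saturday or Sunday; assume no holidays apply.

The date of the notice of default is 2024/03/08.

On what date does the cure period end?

The last day of the cure period: counting 5 business days from Friday, 2024/03/08 (Mar 11, Mar 12, Mar 13, Mar 14, Mar 15, skipping weekends) reaches Friday, 2024/03/15.

2024/03/15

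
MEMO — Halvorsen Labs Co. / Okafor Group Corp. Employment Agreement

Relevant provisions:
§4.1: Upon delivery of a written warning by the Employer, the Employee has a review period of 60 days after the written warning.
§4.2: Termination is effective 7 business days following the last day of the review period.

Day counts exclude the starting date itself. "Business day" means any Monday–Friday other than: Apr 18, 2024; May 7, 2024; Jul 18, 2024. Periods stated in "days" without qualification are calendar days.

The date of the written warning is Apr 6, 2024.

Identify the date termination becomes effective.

The last day of the review period: 60 calendar days after Apr 6, 2024 is Jun 5, 2024.
The date termination becomes effective: counting 7 business days from Wednesday, Jun 5, 2024 (Jun 6, Jun 7, Jun 10, Jun 11, Jun 12, Jun 13, Jun 14, skipping weekends) reaches Friday, Jun 14, 2024.

Jun 14, 2024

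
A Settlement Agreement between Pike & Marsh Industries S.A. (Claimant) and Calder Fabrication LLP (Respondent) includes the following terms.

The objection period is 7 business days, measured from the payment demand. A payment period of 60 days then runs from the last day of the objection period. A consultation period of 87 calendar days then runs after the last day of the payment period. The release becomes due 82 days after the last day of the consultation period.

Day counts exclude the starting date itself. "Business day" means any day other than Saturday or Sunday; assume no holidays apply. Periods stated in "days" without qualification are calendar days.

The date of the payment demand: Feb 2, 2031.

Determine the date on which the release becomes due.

The last day of the objection period: counting 7 business days from Sunday, Feb 2, 2031 (Feb 3, Feb 4, Feb 5, Feb 6, Feb 7, Feb 10, Feb 11, skipping weekends) reaches Tuesday, Feb 11, 2031.
The last day of the payment period: Feb 11, 2031 + 60 days = Apr 12, 2031.
Adding 87 calendar days to Apr 12, 2031 gives Jul 8, 2031, which is the last day of the consultation period.
The date on which the release becomes due: Jul 8, 2031 + 82 days = Sep 28, 2031.

Sep 28, 2031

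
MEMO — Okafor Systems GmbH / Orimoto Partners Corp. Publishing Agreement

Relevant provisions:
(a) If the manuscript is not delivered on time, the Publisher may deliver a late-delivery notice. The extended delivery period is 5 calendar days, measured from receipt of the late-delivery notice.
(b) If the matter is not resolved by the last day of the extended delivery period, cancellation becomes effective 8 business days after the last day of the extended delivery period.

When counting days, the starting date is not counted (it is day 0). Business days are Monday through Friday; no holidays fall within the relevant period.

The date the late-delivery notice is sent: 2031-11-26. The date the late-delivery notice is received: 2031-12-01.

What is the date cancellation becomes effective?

Adding 5 calendar days to 2031-12-01 gives 2031-12-06, which is the last day of the extended delivery period.
The date cancellation becomes effective: counting 8 business days from Saturday, 2031-12-06 (Dec 8, Dec 9, Dec 10, Dec 11, Dec 12, Dec 15, Dec 16, Dec 17, skipping weekends) reaches Wednesday, 2031-12-17.

2031-12-17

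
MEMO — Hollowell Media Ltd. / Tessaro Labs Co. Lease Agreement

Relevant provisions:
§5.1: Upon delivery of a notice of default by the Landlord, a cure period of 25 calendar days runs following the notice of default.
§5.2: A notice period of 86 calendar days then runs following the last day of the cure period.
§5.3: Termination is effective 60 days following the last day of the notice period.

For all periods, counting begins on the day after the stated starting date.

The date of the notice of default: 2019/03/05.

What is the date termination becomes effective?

Adding 25 calendar days to 2019/03/05 gives 2019/03/30, which is the last day of the cure period.
The last day of the notice period: 2019/03/30 + 86 days = 2019/06/24.
The date termination becomes effective: 60 calendar days after 2019/06/24 is 2019/08/23.

2019/08/23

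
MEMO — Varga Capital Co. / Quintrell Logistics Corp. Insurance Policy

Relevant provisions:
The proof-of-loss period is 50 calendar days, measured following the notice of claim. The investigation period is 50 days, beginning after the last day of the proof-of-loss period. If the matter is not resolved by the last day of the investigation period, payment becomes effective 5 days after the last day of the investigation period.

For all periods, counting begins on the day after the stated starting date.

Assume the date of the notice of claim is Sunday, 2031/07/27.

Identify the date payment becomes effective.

The last day of the proof-of-loss period: 50 calendar days after 2031/07/27 is 2031/09/15.
The last day of the investigation period: 50 calendar days after 2031/09/15 is 2031/11/04.
Adding 5 calendar days to 2031/11/04 gives 2031/11/09, which is the date payment becomes effective.

2031/11/09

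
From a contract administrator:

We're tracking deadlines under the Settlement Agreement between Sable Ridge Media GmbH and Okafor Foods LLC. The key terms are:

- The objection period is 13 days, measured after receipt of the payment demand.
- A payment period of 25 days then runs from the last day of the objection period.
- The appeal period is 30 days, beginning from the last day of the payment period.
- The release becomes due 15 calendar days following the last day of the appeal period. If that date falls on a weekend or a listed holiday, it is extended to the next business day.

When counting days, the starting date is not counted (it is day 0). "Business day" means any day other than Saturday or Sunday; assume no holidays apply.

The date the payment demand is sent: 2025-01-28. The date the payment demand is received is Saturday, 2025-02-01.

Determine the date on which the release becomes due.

2025-04-25

Adding 13 calendar days to 2025-02-01 gives 2025-02-14, which is the last day of the objection period.
The last day of the payment period: 25 calendar days after 2025-02-14 is 2025-03-11.
The last day of the appeal period: 2025-03-11 + 30 days = 2025-04-10.
The date on which the release becomes due: 2025-04-10 + 15 days = 2025-04-25. 2025-04-25 is a Friday, so no roll-forward applies.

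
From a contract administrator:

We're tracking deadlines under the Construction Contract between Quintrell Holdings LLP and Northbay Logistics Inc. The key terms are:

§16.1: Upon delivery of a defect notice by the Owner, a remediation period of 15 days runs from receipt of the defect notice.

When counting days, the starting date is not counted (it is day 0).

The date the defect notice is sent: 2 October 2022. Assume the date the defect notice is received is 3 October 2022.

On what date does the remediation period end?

The last day of the remediation period: 15 calendar days after 3 October 2022 is 18 October 2022.

18 October 2022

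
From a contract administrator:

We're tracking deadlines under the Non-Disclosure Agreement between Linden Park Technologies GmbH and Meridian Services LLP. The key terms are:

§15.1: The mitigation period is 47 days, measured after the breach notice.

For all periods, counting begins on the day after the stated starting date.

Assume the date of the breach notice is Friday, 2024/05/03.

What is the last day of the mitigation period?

Adding 47 calendar days to 2024/05/03 gives 2024/06/19, which is the last day of the mitigation period.

2024/06/19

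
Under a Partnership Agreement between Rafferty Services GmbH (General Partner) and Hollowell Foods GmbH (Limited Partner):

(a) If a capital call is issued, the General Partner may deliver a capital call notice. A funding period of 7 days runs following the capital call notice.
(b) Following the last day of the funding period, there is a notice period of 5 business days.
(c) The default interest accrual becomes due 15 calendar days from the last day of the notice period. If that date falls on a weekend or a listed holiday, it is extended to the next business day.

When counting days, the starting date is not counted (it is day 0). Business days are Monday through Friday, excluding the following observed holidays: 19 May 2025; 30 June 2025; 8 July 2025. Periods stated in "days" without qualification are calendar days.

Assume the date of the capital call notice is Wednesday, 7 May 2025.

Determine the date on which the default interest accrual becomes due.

The last day of the funding period: 7 May 2025 + 7 days = 14 May 2025.
The last day of the notice period: counting 5 business days from Wednesday, 14 May 2025 (May 15, May 16, May 20, May 21, May 22, skipping weekends and the listed holiday on May 19) reaches Thursday, 22 May 2025.
Adding 15 calendar days to 22 May 2025 gives 6 June 2025, which is the date on which the default interest accrual becomes due. 6 June 2025 is a Friday and is not a listed holiday, so no roll-forward applies.

6 June 2025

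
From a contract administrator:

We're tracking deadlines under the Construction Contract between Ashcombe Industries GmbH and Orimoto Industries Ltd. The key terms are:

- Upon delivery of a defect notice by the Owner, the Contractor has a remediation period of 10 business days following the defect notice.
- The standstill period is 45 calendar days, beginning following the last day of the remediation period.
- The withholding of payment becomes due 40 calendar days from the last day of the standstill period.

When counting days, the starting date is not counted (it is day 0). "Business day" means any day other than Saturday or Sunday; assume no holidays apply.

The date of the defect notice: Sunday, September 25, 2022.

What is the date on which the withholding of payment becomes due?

The last day of the remediation period: counting 10 business days from Sunday, September 25, 2022 (Sep 26, Sep 27, Sep 28, Sep 29, Sep 30, Oct 3, Oct 4, Oct 5, Oct 6, Oct 7, skipping weekends) reaches Friday, October 7, 2022.
The last day of the standstill period: 45 calendar days after October 7, 2022 is November 21, 2022.
The date on which the withholding of payment becomes due: 40 calendar days after November 21, 2022 is December 31, 2022.

December 31, 2022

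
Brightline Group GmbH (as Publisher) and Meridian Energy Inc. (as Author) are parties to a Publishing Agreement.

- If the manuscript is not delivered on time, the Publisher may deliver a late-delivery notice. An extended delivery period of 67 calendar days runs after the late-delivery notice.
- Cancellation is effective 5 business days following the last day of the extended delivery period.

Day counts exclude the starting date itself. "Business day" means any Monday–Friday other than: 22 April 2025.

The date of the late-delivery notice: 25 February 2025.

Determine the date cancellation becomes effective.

The last day of the extended delivery period: 67 calendar days after 25 February 2025 is 3 May 2025.
The date cancellation becomes effective: 5 business days after Saturday, 3 May 2025, skipping weekends — May 5, May 6, May 7, May 8, May 9 — lands on Friday, 9 May 2025.

9 May 2025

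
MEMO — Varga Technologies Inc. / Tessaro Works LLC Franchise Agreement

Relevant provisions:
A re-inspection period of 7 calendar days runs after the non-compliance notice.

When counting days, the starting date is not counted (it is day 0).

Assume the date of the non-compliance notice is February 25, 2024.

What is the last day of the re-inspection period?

The last day of the re-inspection period: 7 calendar days after February 25, 2024 is March 3, 2024.

March 3, 2024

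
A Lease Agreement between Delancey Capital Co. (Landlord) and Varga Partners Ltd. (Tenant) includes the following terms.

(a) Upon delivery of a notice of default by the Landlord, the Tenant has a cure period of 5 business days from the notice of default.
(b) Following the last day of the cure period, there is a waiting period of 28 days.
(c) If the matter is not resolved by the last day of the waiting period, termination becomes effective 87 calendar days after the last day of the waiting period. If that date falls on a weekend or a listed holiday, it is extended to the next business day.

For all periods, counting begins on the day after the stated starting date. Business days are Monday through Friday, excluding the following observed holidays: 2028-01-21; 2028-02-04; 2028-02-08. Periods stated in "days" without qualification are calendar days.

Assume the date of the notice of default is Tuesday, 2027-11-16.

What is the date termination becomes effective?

The last day of the cure period: counting 5 business days from Tuesday, 2027-11-16 (Nov 17, Nov 18, Nov 19, Nov 22, Nov 23, skipping weekends) reaches Tuesday, 2027-11-23.
The last day of the waiting period: 2027-11-23 + 28 days = 2027-12-21.
The date termination becomes effective: 87 calendar days after 2027-12-21 is 2028-03-17. 2028-03-17 is a Friday and is not a listed holiday, so no roll-forward applies.

2028-03-17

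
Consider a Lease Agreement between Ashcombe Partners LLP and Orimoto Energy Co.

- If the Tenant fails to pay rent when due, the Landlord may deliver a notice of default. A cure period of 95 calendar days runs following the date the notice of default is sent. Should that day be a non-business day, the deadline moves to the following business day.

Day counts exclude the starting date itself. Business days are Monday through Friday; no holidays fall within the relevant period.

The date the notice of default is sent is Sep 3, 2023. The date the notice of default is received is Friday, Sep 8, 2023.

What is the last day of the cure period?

The last day of the cure period: Sep 3, 2023 + 95 days = Dec 7, 2023. Dec 7, 2023 is a Thursday, so no roll-forward applies.

Dec 7, 2023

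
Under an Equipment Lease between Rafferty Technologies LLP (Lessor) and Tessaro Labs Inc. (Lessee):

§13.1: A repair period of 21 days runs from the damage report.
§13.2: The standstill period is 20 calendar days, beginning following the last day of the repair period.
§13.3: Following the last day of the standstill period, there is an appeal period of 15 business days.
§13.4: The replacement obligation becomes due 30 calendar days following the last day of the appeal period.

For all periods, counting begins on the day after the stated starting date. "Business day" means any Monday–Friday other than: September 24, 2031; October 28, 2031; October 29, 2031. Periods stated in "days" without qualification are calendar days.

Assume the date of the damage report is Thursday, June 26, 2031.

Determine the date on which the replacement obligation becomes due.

The last day of the repair period: June 26, 2031 + 21 days = July 17, 2031.
The last day of the standstill period: 20 calendar days after July 17, 2031 is August 6, 2031.
From Wednesday, August 6, 2031, 15 business days (Aug 7, Aug 8, Aug 11, Aug 12, …, Aug 25, Aug 26, Aug 27, skipping weekends) brings us to Wednesday, August 27, 2031, which is the last day of the appeal period.
The date on which the replacement obligation becomes due: 30 calendar days after August 27, 2031 is September 26, 2031.

September 26, 2031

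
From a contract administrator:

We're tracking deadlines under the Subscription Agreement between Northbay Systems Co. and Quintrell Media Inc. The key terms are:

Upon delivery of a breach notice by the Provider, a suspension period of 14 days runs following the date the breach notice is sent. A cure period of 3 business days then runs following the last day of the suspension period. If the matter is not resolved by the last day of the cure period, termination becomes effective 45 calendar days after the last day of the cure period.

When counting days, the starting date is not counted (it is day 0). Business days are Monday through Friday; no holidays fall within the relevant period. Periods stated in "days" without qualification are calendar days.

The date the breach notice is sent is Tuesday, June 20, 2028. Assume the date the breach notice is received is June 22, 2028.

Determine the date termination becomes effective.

August 21, 2028

The last day of the suspension period: 14 calendar days after June 20, 2028 is July 4, 2028.
From Tuesday, July 4, 2028, 3 business days (Jul 5, Jul 6, Jul 7, skipping weekends) brings us to Friday, July 7, 2028, which is the last day of the cure period.
The date termination becomes effective: 45 calendar days after July 7, 2028 is August 21, 2028.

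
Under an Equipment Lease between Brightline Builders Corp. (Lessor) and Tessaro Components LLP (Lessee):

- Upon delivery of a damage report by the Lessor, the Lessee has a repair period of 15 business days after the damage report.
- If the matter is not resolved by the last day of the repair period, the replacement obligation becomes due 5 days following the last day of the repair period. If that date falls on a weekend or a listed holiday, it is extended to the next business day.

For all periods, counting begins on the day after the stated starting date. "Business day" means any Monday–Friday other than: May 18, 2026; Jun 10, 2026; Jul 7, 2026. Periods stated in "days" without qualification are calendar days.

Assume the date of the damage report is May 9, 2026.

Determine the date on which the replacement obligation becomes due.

The last day of the repair period: counting 15 business days from Saturday, May 9, 2026 (May 11, May 12, May 13, May 14, …, May 28, May 29, Jun 1, skipping weekends and the listed holiday on May 18) reaches Monday, Jun 1, 2026.
The date on which the replacement obligation becomes due: 5 calendar days after Jun 1, 2026 is Jun 6, 2026. That falls on a Saturday, so it rolls to the next business day, Monday, Jun 8, 2026.

Jun 8, 2026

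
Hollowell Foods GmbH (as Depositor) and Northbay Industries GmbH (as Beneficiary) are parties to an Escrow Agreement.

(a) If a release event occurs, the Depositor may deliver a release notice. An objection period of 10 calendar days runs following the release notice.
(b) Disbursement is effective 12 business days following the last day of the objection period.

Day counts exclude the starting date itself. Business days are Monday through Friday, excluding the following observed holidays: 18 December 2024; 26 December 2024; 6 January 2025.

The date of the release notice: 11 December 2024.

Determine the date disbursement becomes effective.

The last day of the objection period: 11 December 2024 + 10 days = 21 December 2024.
The date disbursement becomes effective: 12 business days after Saturday, 21 December 2024, skipping weekends and the listed holidays on Dec 26, Jan 6 — Dec 23, Dec 24, Dec 25, Dec 27, …, Jan 7, Jan 8, Jan 9 — lands on Thursday, 9 January 2025.

9 January 2025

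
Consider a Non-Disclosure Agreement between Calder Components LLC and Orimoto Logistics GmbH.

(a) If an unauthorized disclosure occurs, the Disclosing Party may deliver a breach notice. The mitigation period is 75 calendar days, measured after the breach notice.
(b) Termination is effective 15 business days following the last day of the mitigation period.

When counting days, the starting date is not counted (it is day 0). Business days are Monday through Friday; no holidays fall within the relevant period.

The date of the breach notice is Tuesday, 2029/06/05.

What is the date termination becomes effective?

Adding 75 calendar days to 2029/06/05 gives 2029/08/19, which is the last day of the mitigation period.
The date termination becomes effective: counting 15 business days from Sunday, 2029/08/19 (Aug 20, Aug 21, Aug 22, Aug 23, …, Sep 5, Sep 6, Sep 7, skipping weekends) reaches Friday, 2029/09/07.

2029/09/07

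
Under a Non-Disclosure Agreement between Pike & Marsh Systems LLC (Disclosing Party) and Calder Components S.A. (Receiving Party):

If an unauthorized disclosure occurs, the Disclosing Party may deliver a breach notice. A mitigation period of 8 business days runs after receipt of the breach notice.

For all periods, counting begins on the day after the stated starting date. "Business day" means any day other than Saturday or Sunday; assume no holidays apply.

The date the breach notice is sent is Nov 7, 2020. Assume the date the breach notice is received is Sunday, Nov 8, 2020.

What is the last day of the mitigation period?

Nov 18, 2020

The last day of the mitigation period: counting 8 business days from Sunday, Nov 8, 2020 (Nov 9, Nov 10, Nov 11, Nov 12, Nov 13, Nov 16, Nov 17, Nov 18, skipping weekends) reaches Wednesday, Nov 18, 2020.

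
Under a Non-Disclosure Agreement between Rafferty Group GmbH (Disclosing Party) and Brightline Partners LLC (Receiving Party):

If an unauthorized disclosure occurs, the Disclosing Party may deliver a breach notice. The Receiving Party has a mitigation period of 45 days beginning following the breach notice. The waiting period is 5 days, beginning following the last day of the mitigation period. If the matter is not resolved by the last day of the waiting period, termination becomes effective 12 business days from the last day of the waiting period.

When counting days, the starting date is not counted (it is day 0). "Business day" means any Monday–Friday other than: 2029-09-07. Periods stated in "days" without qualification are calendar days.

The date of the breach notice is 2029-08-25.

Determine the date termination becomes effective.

2029-10-30

Adding 45 calendar days to 2029-08-25 gives 2029-10-09, which is the last day of the mitigation period.
The last day of the waiting period: 5 calendar days after 2029-10-09 is 2029-10-14.
The date termination becomes effective: 12 business days after Sunday, 2029-10-14, skipping weekends — Oct 15, Oct 16, Oct 17, Oct 18, …, Oct 26, Oct 29, Oct 30 — lands on Tuesday, 2029-10-30.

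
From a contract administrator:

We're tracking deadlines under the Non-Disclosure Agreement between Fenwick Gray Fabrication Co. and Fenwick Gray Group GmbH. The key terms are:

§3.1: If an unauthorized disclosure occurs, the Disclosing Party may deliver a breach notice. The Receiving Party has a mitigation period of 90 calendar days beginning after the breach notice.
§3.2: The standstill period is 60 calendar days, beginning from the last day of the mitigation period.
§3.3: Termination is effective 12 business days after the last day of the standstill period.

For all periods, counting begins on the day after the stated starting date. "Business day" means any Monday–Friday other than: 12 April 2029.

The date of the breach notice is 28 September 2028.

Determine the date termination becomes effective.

13 March 2029

The last day of the mitigation period: 28 September 2028 + 90 days = 27 December 2028.
Adding 60 calendar days to 27 December 2028 gives 25 February 2029, which is the last day of the standstill period.
The date termination becomes effective: 12 business days after Sunday, 25 February 2029, skipping weekends — Feb 26, Feb 27, Feb 28, Mar 1, …, Mar 9, Mar 12, Mar 13 — lands on Tuesday, 13 March 2029.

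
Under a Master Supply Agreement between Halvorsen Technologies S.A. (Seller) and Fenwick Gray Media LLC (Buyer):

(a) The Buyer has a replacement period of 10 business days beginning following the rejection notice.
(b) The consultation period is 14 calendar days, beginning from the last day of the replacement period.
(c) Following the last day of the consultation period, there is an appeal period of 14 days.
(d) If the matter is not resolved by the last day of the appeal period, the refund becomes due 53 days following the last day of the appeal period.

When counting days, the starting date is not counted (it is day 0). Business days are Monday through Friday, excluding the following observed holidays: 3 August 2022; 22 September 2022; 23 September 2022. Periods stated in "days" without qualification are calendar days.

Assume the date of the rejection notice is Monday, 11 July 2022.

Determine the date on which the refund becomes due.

14 October 2022

The last day of the replacement period: counting 10 business days from Monday, 11 July 2022 (Jul 12, Jul 13, Jul 14, Jul 15, Jul 18, Jul 19, Jul 20, Jul 21, Jul 22, Jul 25, skipping weekends) reaches Monday, 25 July 2022.
Adding 14 calendar days to 25 July 2022 gives 8 August 2022, which is the last day of the consultation period.
Adding 14 calendar days to 8 August 2022 gives 22 August 2022, which is the last day of the appeal period.
The date on which the refund becomes due: 53 calendar days after 22 August 2022 is 14 October 2022.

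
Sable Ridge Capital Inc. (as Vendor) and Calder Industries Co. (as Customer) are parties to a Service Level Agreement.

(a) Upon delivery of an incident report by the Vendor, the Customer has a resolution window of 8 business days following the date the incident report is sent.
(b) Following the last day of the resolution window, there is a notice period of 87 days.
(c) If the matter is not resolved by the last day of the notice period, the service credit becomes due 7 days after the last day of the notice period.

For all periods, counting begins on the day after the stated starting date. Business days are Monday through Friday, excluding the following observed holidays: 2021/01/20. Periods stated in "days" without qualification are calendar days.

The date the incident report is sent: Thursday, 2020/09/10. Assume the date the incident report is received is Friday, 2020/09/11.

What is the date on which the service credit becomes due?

2020/12/25

The last day of the resolution window: counting 8 business days from Thursday, 2020/09/10 (Sep 11, Sep 14, Sep 15, Sep 16, Sep 17, Sep 18, Sep 21, Sep 22, skipping weekends) reaches Tuesday, 2020/09/22.
The last day of the notice period: 87 calendar days after 2020/09/22 is 2020/12/18.
The date on which the service credit becomes due: 7 calendar days after 2020/12/18 is 2020/12/25.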